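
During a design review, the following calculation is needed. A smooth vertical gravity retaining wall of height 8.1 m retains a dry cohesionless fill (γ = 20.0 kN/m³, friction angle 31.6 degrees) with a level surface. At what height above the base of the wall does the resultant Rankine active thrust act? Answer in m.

2.70 m

K_a = 0.3123.
The pressure distribution is triangular, so the resultant acts at H/3 above the base = 8.1/3 = 2.700 m.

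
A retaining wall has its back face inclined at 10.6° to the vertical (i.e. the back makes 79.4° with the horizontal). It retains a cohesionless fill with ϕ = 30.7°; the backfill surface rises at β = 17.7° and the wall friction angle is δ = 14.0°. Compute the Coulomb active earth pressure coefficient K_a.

K_a = sin²(α+φ) / [sin²α · sin(α−δ) · (1 + √{sin(φ+δ)sin(φ−β) / (sin(α−δ)sin(α+β))})²].
With α = 79.4°, φ = 30.7°, δ = 14.0°, β = 17.7°: K_a = 0.4987.

0.499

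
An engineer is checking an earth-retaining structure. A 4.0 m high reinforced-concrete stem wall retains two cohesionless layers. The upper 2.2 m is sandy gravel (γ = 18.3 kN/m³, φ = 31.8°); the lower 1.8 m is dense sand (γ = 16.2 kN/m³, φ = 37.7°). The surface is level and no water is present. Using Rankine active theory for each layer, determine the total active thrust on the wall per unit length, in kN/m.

37.5 kN/m

K_a1 = tan²(45°−31.8°/2) = 0.3098; K_a2 = tan²(45°−37.7°/2) = 0.2411.
Layer 1: σ at base = K_a1 γ₁ h₁ = 12.47 kPa; P₁ = ½×12.47×2.2 = 13.72.
Layer 2: σ_v at top = γ₁h₁ = 40.26; σ_h top = K_a2×40.26 = 9.705; σ_h base = K_a2×(40.26+16.2×1.8) = 16.73.
P₂ = ½(9.705+16.73)×1.8 = 23.80. Total P_a = 13.72+23.80 = 37.52 kN/m.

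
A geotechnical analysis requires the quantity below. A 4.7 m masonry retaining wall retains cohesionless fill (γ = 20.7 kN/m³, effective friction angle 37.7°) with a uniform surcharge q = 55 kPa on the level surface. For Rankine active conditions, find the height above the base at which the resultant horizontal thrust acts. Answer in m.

K_a = 0.2411.
Triangular part P₁ = ½K_aγH² = 55.11 at H/3 = 1.567 m; rectangular part P₂ = K_a q H = 62.31 at H/2 = 2.350 m.
ȳ = (P₁·1.567 + P₂·2.350)/(P₁+P₂) = 1.982 m.

1.98 m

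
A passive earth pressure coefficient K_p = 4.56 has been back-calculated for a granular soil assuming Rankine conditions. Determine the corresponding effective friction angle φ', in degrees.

K_p = (1+sin φ)/(1−sin φ) ⇒ sin φ = (K_p − 1)/(K_p + 1) = 0.6403.
φ = arcsin(0.6403) = 39.81°.

39.8°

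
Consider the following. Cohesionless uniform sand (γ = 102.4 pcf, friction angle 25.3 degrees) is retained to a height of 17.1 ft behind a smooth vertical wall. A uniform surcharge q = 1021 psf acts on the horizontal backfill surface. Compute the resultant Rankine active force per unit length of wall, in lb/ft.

K_a = tan²(45° − φ/2) = 0.4012.
Soil triangle: ½ K_a γ H² = 0.5×0.4012×102.4×17.1² = 6006 lb/ft.
Surcharge rectangle: K_a q H = 0.4012×1021×17.1 = 7004 lb/ft.
Total = 6006 + 7004 = 13010 lb/ft.

13000 lb/ft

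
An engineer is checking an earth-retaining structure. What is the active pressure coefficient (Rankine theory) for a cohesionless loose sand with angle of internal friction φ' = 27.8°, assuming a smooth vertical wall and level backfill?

0.364

K_a = (1 − sin φ)/(1 + sin φ) = (1 − sin 27.8°)/(1 + sin 27.8°) = 0.3639.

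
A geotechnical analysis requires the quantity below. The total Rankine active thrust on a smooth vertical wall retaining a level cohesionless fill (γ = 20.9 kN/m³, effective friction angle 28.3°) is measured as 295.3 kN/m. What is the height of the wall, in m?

8.90 m

K_a = 0.3568. P_a = ½ K_a γ H² ⇒ H = √(2P_a/(K_a γ)).
H = √(2×295.3/(0.3568×20.9)) = 8.900 m.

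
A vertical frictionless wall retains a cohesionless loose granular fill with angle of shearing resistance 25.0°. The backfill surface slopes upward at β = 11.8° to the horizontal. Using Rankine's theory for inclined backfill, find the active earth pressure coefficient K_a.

0.442

K_a = cos β · (cos β − √(cos²β − cos²φ)) / (cos β + √(cos²β − cos²φ)).
cos β = 0.9789, cos φ = 0.9063, √(cos²β − cos²φ) = 0.3698.
K_a = 0.9789 × (0.9789 − 0.3698)/(0.9789 + 0.3698) = 0.4420.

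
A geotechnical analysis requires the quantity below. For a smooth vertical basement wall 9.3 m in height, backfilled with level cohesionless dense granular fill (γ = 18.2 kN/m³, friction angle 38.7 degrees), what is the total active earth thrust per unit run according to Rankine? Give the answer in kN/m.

181 kN/m

K_a = tan²(45° − φ/2) = 0.2306.
P_a = ½ K_a γ H² = 0.5 × 0.2306 × 18.2 × 9.3² = 181.5 kN/m.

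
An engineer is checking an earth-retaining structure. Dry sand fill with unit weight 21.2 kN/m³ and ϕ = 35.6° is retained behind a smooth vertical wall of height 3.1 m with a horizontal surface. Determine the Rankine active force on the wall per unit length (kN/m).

K_a = tan²(45° − φ/2) = 0.2641.
P_a = ½ K_a γ H² = 0.5 × 0.2641 × 21.2 × 3.1² = 26.91 kN/m.

26.9 kN/m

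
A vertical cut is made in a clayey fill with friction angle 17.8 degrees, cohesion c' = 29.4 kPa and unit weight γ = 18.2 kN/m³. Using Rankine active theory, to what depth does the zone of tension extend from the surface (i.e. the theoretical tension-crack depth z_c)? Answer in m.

K_a = tan²(45° − 17.8°/2) = 0.5318; √K_a = 0.7292.
The active pressure is zero where K_a γ z = 2c√K_a, so z_c = 2c/(γ√K_a) = 2×29.4/(18.2×0.7292) = 4.430 m.

4.43 m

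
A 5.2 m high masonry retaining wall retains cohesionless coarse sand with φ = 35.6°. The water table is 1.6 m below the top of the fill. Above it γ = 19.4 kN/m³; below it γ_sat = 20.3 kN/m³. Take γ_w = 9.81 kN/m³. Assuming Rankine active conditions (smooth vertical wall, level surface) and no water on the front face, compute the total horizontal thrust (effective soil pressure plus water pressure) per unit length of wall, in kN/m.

K_a = tan²(45° − φ/2) = 0.2641.
γ' = 20.3 − 9.81 = 10.49 kN/m³. Depth below WT = 3.6 m.
σ'_h at WT = K_a γ d_w = 8.198 kPa; at base = 8.198 + K_a γ' × 3.6 = 18.17 kPa.
P₁ (0–1.6 m) = ½×8.198×1.6 = 6.559. P₂ (1.6–5.2 m) = ½(8.198+18.17)×3.6 = 47.47.
P_w = ½ γ_w h₂² = 0.5×9.81×3.6² = 63.57. Total = 6.559+47.47+63.57 = 117.6 kN/m.

118 kN/m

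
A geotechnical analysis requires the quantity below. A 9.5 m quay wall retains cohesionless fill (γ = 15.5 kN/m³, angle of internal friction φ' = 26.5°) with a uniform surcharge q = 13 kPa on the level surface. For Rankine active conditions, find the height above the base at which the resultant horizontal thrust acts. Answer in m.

K_a = 0.3829.
Triangular part P₁ = ½K_aγH² = 267.8 at H/3 = 3.167 m; rectangular part P₂ = K_a q H = 47.29 at H/2 = 4.750 m.
ȳ = (P₁·3.167 + P₂·4.750)/(P₁+P₂) = 3.404 m.

3.40 m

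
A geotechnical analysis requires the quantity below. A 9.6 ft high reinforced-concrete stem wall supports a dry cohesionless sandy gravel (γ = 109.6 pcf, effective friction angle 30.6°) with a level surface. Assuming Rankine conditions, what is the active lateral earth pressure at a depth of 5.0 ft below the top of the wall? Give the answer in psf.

178 psf

K_a = (1 − sin φ)/(1 + sin φ) = 0.3253.
σ_h = K_a γ z = 0.3253 × 109.6 × 5.0 = 178.3 psf.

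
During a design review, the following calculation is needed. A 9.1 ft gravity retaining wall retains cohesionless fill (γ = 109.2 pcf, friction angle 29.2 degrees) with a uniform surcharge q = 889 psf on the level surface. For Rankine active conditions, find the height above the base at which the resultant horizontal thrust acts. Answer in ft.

K_a = 0.3442.
Triangular part P₁ = ½K_aγH² = 1556 at H/3 = 3.033 ft; rectangular part P₂ = K_a q H = 2785 at H/2 = 4.550 ft.
ȳ = (P₁·3.033 + P₂·4.550)/(P₁+P₂) = 4.006 ft.

4.01 ft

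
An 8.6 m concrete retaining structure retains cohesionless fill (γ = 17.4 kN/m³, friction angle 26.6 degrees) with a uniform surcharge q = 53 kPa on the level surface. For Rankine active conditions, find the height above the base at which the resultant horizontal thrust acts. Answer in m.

3.46 m

K_a = 0.3814.
Triangular part P₁ = ½K_aγH² = 245.4 at H/3 = 2.867 m; rectangular part P₂ = K_a q H = 173.9 at H/2 = 4.300 m.
ȳ = (P₁·2.867 + P₂·4.300)/(P₁+P₂) = 3.461 m.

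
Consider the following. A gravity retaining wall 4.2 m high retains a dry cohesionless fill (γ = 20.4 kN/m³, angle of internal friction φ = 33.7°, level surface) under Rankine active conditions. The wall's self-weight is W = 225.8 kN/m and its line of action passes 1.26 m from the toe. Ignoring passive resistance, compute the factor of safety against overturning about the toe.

K_a = tan²(45° − 33.7°/2) = 0.2863.
P_a = ½K_aγH² = 0.5×0.2863×20.4×4.2² = 51.51 kN/m, acting at H/3 = 1.400 m above the base.
Overturning moment M_o = P_a × H/3 = 51.51 × 1.400 = 72.12.
Resisting moment M_r = W × 1.26 = 225.8 × 1.26 = 284.5.
FS_overturning = M_r/M_o = 284.5/72.12 = 3.945.

3.94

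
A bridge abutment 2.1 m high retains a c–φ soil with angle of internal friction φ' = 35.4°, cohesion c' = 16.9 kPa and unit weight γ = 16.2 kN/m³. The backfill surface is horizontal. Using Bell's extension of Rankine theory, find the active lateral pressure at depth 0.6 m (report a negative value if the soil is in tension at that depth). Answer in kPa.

-14.9 kPa

K_a = (1 − sin φ)/(1 + sin φ) = 0.2664.
σ_a = K_a γ z − 2c√K_a = 0.2664×16.2×0.6 − 2×16.9×0.5161 = -14.86 kPa.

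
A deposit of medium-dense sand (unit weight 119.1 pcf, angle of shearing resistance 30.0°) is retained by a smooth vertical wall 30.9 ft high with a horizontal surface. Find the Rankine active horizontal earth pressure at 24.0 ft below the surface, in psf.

K_a = (1 − sin φ)/(1 + sin φ) = 0.3333.
σ_h = K_a γ z = 0.3333 × 119.1 × 24.0 = 952.8 psf.

953 psf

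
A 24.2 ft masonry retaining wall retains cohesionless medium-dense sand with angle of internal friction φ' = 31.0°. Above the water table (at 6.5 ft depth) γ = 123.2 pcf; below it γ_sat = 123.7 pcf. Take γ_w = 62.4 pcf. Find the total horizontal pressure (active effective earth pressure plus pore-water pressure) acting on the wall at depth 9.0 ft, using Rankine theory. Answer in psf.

K_a = (1 − sin φ)/(1 + sin φ) = 0.3201.
γ' = 123.7 − 62.4 = 61.30 pcf.
Effective vertical stress at 9.0 ft: σ'_v = 123.2×6.5 + 61.30×2.50 = 954.1 psf.
σ'_h = K_a σ'_v = 0.3201 × 954.1 = 305.4 psf; u = γ_w × 2.50 = 156.0 psf.
Total σ_h = 305.4 + 156.0 = 461.4 psf.

461 psf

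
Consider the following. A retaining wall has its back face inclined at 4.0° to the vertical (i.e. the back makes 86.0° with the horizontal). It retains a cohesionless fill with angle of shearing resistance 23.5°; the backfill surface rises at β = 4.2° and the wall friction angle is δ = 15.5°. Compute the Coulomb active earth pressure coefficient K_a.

K_a = sin²(α+φ) / [sin²α · sin(α−δ) · (1 + √{sin(φ+δ)sin(φ−β) / (sin(α−δ)sin(α+β))})²].
With α = 86.0°, φ = 23.5°, δ = 15.5°, β = 4.2°: K_a = 0.4385.

0.439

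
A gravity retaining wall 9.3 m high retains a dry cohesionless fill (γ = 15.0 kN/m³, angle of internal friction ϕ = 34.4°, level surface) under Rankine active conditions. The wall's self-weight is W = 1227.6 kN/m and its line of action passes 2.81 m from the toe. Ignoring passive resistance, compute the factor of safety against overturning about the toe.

6.17

K_a = tan²(45° − 34.4°/2) = 0.2780.
P_a = ½K_aγH² = 0.5×0.2780×15.0×9.3² = 180.3 kN/m, acting at H/3 = 3.100 m above the base.
Overturning moment M_o = P_a × H/3 = 180.3 × 3.100 = 559.0.
Resisting moment M_r = W × 2.81 = 1227.6 × 2.81 = 3450.
FS_overturning = M_r/M_o = 3450/559.0 = 6.171.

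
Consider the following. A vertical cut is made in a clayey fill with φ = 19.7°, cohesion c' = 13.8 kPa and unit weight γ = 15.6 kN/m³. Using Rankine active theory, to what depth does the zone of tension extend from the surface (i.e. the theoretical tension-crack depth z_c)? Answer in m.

K_a = tan²(45° − 19.7°/2) = 0.4958; √K_a = 0.7041.
The active pressure is zero where K_a γ z = 2c√K_a, so z_c = 2c/(γ√K_a) = 2×13.8/(15.6×0.7041) = 2.513 m.

2.51 m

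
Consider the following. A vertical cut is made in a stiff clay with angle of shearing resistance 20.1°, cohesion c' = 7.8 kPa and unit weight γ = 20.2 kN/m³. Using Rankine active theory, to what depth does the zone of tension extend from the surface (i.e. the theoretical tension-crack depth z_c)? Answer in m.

K_a = tan²(45° − 20.1°/2) = 0.4885; √K_a = 0.6989.
The active pressure is zero where K_a γ z = 2c√K_a, so z_c = 2c/(γ√K_a) = 2×7.8/(20.2×0.6989) = 1.105 m.

1.10 m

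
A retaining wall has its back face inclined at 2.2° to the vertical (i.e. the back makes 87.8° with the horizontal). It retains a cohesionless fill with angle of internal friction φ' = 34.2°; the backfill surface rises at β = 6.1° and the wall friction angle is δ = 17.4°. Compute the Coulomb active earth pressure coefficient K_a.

K_a = sin²(α+φ) / [sin²α · sin(α−δ) · (1 + √{sin(φ+δ)sin(φ−β) / (sin(α−δ)sin(α+β))})²].
With α = 87.8°, φ = 34.2°, δ = 17.4°, β = 6.1°: K_a = 0.2889.

0.289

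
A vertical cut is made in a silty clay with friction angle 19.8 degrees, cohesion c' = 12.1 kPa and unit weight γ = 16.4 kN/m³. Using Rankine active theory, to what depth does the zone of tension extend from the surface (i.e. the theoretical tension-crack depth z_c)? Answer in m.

K_a = tan²(45° − 19.8°/2) = 0.4939; √K_a = 0.7028.
The active pressure is zero where K_a γ z = 2c√K_a, so z_c = 2c/(γ√K_a) = 2×12.1/(16.4×0.7028) = 2.100 m.

2.10 m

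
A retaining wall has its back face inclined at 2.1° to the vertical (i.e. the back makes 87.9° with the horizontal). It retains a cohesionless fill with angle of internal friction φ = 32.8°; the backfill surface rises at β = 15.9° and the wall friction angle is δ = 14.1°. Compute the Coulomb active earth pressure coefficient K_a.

0.353

K_a = sin²(α+φ) / [sin²α · sin(α−δ) · (1 + √{sin(φ+δ)sin(φ−β) / (sin(α−δ)sin(α+β))})²].
With α = 87.9°, φ = 32.8°, δ = 14.1°, β = 15.9°: K_a = 0.3534.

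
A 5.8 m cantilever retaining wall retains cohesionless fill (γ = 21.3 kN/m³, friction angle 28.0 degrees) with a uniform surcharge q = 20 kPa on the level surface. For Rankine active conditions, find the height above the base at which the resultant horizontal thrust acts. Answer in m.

K_a = 0.3610.
Triangular part P₁ = ½K_aγH² = 129.3 at H/3 = 1.933 m; rectangular part P₂ = K_a q H = 41.88 at H/2 = 2.900 m.
ȳ = (P₁·1.933 + P₂·2.900)/(P₁+P₂) = 2.170 m.

2.17 m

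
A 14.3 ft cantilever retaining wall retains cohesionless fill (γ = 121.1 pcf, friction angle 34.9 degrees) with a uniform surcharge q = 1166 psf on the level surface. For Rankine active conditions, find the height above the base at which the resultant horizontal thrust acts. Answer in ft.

K_a = 0.2721.
Triangular part P₁ = ½K_aγH² = 3370 at H/3 = 4.767 ft; rectangular part P₂ = K_a q H = 4538 at H/2 = 7.150 ft.
ȳ = (P₁·4.767 + P₂·7.150)/(P₁+P₂) = 6.134 ft.

6.13 ft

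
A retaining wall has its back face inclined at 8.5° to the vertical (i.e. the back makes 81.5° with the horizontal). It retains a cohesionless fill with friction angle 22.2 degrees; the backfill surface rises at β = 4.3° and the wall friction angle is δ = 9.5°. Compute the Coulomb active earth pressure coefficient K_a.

0.508

K_a = sin²(α+φ) / [sin²α · sin(α−δ) · (1 + √{sin(φ+δ)sin(φ−β) / (sin(α−δ)sin(α+β))})²].
With α = 81.5°, φ = 22.2°, δ = 9.5°, β = 4.3°: K_a = 0.5085.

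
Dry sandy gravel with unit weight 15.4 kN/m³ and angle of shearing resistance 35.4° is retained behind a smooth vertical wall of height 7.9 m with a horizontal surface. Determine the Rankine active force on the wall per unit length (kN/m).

K_a = tan²(45° − φ/2) = 0.2664.
P_a = ½ K_a γ H² = 0.5 × 0.2664 × 15.4 × 7.9² = 128.0 kN/m.

128 kN/m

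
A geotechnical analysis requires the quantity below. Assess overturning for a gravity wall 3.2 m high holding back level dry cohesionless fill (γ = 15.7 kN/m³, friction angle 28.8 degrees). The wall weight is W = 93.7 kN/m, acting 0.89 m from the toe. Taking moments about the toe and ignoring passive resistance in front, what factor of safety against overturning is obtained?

K_a = tan²(45° − 28.8°/2) = 0.3498.
P_a = ½K_aγH² = 0.5×0.3498×15.7×3.2² = 28.11 kN/m, acting at H/3 = 1.067 m above the base.
Overturning moment M_o = P_a × H/3 = 28.11 × 1.067 = 29.99.
Resisting moment M_r = W × 0.89 = 93.7 × 0.89 = 83.39.
FS_overturning = M_r/M_o = 83.39/29.99 = 2.781.

2.78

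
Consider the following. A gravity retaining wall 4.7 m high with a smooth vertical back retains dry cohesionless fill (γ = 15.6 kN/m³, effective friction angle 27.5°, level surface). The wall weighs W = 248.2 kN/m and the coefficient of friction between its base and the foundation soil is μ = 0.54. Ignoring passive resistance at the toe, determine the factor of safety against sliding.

K_a = tan²(45° − 27.5°/2) = 0.3682.
P_a = ½K_aγH² = 0.5×0.3682×15.6×4.7² = 63.45 kN/m, acting at H/3 = 1.567 m above the base.
FS_sliding = μW / P_a = 0.54×248.2 / 63.45 = 2.112.

2.11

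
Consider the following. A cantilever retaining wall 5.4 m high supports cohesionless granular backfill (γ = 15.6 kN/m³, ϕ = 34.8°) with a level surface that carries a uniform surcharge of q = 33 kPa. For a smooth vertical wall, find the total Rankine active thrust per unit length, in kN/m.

K_a = tan²(45° − φ/2) = 0.2733.
Soil triangle: ½ K_a γ H² = 0.5×0.2733×15.6×5.4² = 62.16 kN/m.
Surcharge rectangle: K_a q H = 0.2733×33×5.4 = 48.70 kN/m.
Total = 62.16 + 48.70 = 110.9 kN/m.

111 kN/m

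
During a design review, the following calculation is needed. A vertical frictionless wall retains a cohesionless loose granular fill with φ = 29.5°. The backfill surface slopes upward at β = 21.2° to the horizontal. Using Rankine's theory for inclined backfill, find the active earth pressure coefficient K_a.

0.440

K_a = cos β · (cos β − √(cos²β − cos²φ)) / (cos β + √(cos²β − cos²φ)).
cos β = 0.9323, cos φ = 0.8704, √(cos²β − cos²φ) = 0.3342.
K_a = 0.9323 × (0.9323 − 0.3342)/(0.9323 + 0.3342) = 0.4403.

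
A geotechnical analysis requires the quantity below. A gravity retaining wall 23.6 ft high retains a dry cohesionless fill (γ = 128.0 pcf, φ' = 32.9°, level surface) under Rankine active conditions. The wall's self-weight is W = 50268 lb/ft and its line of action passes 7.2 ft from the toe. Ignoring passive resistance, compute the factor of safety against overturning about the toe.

K_a = tan²(45° − 32.9°/2) = 0.2960.
P_a = ½K_aγH² = 0.5×0.2960×128.0×23.6² = 10550 lb/ft, acting at H/3 = 7.867 ft above the base.
Overturning moment M_o = P_a × H/3 = 10550 × 7.867 = 83010.
Resisting moment M_r = W × 7.2 = 50268 × 7.2 = 361900.
FS_overturning = M_r/M_o = 361900/83010 = 4.360.

4.36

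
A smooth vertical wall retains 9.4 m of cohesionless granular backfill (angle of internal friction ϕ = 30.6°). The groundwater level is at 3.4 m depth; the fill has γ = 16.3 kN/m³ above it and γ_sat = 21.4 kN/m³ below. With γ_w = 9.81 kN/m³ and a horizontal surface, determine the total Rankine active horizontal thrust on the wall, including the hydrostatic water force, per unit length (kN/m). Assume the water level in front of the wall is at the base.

383 kN/m

K_a = tan²(45° − φ/2) = 0.3253.
γ' = 21.4 − 9.81 = 11.59 kN/m³. Depth below WT = 6.0 m.
σ'_h at WT = K_a γ d_w = 18.03 kPa; at base = 18.03 + K_a γ' × 6.0 = 40.66 kPa.
P₁ (0–3.4 m) = ½×18.03×3.4 = 30.65. P₂ (3.4–9.4 m) = ½(18.03+40.66)×6.0 = 176.1.
P_w = ½ γ_w h₂² = 0.5×9.81×6.0² = 176.6. Total = 30.65+176.1+176.6 = 383.3 kN/m.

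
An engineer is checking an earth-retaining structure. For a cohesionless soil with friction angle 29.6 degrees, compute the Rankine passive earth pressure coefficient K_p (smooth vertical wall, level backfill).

K_p = (1 + sin φ)/(1 − sin φ) = tan²(45° + 29.6°/2) = 2.952.

2.95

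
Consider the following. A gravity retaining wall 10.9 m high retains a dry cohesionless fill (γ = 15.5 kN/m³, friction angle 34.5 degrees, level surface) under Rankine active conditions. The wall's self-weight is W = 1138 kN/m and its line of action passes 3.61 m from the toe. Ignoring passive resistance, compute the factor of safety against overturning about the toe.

4.44

K_a = tan²(45° − 34.5°/2) = 0.2768.
P_a = ½K_aγH² = 0.5×0.2768×15.5×10.9² = 254.9 kN/m, acting at H/3 = 3.633 m above the base.
Overturning moment M_o = P_a × H/3 = 254.9 × 3.633 = 926.1.
Resisting moment M_r = W × 3.61 = 1138 × 3.61 = 4108.
FS_overturning = M_r/M_o = 4108/926.1 = 4.436.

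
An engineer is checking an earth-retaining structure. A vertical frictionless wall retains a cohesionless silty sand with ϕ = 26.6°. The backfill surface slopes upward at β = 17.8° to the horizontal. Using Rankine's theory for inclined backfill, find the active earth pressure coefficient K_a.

0.465

K_a = cos β · (cos β − √(cos²β − cos²φ)) / (cos β + √(cos²β − cos²φ)).
cos β = 0.9521, cos φ = 0.8942, √(cos²β − cos²φ) = 0.3272.
K_a = 0.9521 × (0.9521 − 0.3272)/(0.9521 + 0.3272) = 0.4651.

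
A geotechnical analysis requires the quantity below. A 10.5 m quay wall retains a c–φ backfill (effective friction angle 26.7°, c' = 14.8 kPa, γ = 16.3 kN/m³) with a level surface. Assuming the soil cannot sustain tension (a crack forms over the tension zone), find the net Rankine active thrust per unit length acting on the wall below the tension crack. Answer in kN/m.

K_a = 0.3800; √K_a = 0.6164.
Tension-crack depth z_c = 2c/(γ√K_a) = 2×14.8/(16.3×0.6164) = 2.946 m.
σ_a at base = K_a γ H − 2c√K_a = 0.3800×16.3×10.5 − 2×14.8×0.6164 = 46.78 kPa.
P_a = ½ × 46.78 × (H − z_c) = 0.5×46.78×7.554 = 176.7 kN/m.

177 kN/m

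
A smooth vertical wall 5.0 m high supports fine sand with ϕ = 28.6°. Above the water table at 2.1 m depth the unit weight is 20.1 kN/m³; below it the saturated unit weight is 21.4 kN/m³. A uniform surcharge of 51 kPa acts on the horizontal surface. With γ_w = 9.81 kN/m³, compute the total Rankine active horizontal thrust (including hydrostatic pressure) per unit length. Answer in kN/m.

K_a = tan²(45° − φ/2) = 0.3525.
γ' = 21.4 − 9.81 = 11.59 kN/m³. h₂ = H − d_w = 2.9 m.
σ'_h: at surface K_a·q = 17.98; at WT K_a(q+γd_w) = 32.86; at base K_a(q+γd_w+γ'h₂) = 44.71 kPa.
P₁ = ½(17.98+32.86)×2.1 = 53.38; P₂ = ½(32.86+44.71)×2.9 = 112.5; P_w = ½γ_w h₂² = 41.25.
Total = 53.38+112.5+41.25 = 207.1 kN/m.

207 kN/m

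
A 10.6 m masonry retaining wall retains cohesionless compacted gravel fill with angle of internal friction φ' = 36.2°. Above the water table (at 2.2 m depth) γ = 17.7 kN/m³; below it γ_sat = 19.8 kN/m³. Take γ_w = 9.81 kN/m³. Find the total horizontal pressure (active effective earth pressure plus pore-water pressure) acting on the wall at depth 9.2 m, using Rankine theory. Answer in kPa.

K_a = (1 − sin φ)/(1 + sin φ) = 0.2574.
γ' = 19.8 − 9.81 = 9.990 kN/m³.
Effective vertical stress at 9.2 m: σ'_v = 17.7×2.2 + 9.990×7.00 = 108.9 kPa.
σ'_h = K_a σ'_v = 0.2574 × 108.9 = 28.02 kPa; u = γ_w × 7.00 = 68.67 kPa.
Total σ_h = 28.02 + 68.67 = 96.69 kPa.

96.7 kPa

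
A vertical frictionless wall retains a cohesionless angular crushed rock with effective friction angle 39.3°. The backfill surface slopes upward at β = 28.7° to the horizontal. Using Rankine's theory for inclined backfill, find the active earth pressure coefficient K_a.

0.316

K_a = cos β · (cos β − √(cos²β − cos²φ)) / (cos β + √(cos²β − cos²φ)).
cos β = 0.8771, cos φ = 0.7738, √(cos²β − cos²φ) = 0.4130.
K_a = 0.8771 × (0.8771 − 0.4130)/(0.8771 + 0.4130) = 0.3156.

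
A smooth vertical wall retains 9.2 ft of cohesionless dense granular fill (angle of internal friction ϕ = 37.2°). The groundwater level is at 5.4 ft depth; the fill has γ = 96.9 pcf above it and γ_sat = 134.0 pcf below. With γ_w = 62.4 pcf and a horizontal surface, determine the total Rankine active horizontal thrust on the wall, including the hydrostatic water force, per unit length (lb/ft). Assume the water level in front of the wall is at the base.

1420 lb/ft

K_a = tan²(45° − φ/2) = 0.2464.
γ' = 134.0 − 62.4 = 71.60 pcf. Depth below WT = 3.8 ft.
σ'_h at WT = K_a γ d_w = 128.9 psf; at base = 128.9 + K_a γ' × 3.8 = 196.0 psf.
P₁ (0–5.4 ft) = ½×128.9×5.4 = 348.1. P₂ (5.4–9.2 ft) = ½(128.9+196.0)×3.8 = 617.4.
P_w = ½ γ_w h₂² = 0.5×62.4×3.8² = 450.5. Total = 348.1+617.4+450.5 = 1416 lb/ft.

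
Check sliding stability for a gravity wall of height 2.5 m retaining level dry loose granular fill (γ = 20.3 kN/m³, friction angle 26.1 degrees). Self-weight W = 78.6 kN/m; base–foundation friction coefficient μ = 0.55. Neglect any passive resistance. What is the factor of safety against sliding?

1.75

K_a = tan²(45° − 26.1°/2) = 0.3889.
P_a = ½K_aγH² = 0.5×0.3889×20.3×2.5² = 24.67 kN/m, acting at H/3 = 0.8333 m above the base.
FS_sliding = μW / P_a = 0.55×78.6 / 24.67 = 1.752.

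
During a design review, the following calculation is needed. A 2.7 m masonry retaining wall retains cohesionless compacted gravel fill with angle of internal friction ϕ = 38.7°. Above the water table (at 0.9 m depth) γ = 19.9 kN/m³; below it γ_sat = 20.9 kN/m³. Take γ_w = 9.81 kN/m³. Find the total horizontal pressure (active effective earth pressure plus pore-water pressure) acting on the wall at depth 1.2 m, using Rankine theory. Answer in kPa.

K_a = (1 − sin φ)/(1 + sin φ) = 0.2306.
γ' = 20.9 − 9.81 = 11.09 kN/m³.
Effective vertical stress at 1.2 m: σ'_v = 19.9×0.9 + 11.09×0.300 = 21.24 kPa.
σ'_h = K_a σ'_v = 0.2306 × 21.24 = 4.897 kPa; u = γ_w × 0.300 = 2.943 kPa.
Total σ_h = 4.897 + 2.943 = 7.840 kPa.

7.84 kPa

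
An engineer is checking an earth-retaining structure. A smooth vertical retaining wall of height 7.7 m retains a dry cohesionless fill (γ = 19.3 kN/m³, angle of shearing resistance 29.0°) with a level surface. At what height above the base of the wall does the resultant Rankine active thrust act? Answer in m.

2.57 m

K_a = 0.3470.
The pressure distribution is triangular, so the resultant acts at H/3 above the base = 7.7/3 = 2.567 m.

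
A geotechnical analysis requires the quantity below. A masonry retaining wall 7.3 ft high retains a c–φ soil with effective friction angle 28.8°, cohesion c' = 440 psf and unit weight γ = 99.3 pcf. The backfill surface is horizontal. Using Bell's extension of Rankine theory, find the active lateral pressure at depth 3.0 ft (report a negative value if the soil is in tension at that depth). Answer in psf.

-416 psf

K_a = (1 − sin φ)/(1 + sin φ) = 0.3498.
σ_a = K_a γ z − 2c√K_a = 0.3498×99.3×3.0 − 2×440×0.5914 = -416.2 psf.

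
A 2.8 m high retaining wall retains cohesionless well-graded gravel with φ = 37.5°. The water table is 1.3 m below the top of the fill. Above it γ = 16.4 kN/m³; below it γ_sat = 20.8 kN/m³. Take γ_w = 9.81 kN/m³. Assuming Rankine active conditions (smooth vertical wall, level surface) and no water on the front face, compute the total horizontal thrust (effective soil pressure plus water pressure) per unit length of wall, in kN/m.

25.2 kN/m

K_a = tan²(45° − φ/2) = 0.2432.
γ' = 20.8 − 9.81 = 10.99 kN/m³. Depth below WT = 1.5 m.
σ'_h at WT = K_a γ d_w = 5.185 kPa; at base = 5.185 + K_a γ' × 1.5 = 9.194 kPa.
P₁ (0–1.3 m) = ½×5.185×1.3 = 3.370. P₂ (1.3–2.8 m) = ½(5.185+9.194)×1.5 = 10.78.
P_w = ½ γ_w h₂² = 0.5×9.81×1.5² = 11.04. Total = 3.370+10.78+11.04 = 25.19 kN/m.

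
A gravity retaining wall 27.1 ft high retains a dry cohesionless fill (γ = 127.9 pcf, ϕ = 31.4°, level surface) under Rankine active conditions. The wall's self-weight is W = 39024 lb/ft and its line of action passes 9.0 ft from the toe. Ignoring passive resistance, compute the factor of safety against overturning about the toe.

K_a = tan²(45° − 31.4°/2) = 0.3149.
P_a = ½K_aγH² = 0.5×0.3149×127.9×27.1² = 14790 lb/ft, acting at H/3 = 9.033 ft above the base.
Overturning moment M_o = P_a × H/3 = 14790 × 9.033 = 133600.
Resisting moment M_r = W × 9.0 = 39024 × 9.0 = 351200.
FS_overturning = M_r/M_o = 351200/133600 = 2.629.

2.63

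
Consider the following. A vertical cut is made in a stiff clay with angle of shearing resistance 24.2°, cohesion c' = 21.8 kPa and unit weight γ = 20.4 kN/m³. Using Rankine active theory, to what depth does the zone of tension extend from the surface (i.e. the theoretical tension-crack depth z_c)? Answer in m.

3.30 m

K_a = tan²(45° − 24.2°/2) = 0.4185; √K_a = 0.6469.
The active pressure is zero where K_a γ z = 2c√K_a, so z_c = 2c/(γ√K_a) = 2×21.8/(20.4×0.6469) = 3.304 m.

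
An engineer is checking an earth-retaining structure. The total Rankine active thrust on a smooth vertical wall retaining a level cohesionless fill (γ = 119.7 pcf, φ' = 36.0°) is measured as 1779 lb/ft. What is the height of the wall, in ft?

10.7 ft

K_a = 0.2596. P_a = ½ K_a γ H² ⇒ H = √(2P_a/(K_a γ)).
H = √(2×1779/(0.2596×119.7)) = 10.70 ft.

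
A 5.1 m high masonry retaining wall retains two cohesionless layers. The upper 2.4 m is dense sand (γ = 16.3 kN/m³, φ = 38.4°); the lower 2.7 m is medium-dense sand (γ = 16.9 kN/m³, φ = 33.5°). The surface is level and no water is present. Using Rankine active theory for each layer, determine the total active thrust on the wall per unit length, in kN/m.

K_a1 = tan²(45°−38.4°/2) = 0.2337; K_a2 = tan²(45°−33.5°/2) = 0.2887.
Layer 1: σ at base = K_a1 γ₁ h₁ = 9.142 kPa; P₁ = ½×9.142×2.4 = 10.97.
Layer 2: σ_v at top = γ₁h₁ = 39.12; σ_h top = K_a2×39.12 = 11.29; σ_h base = K_a2×(39.12+16.9×2.7) = 24.47.
P₂ = ½(11.29+24.47)×2.7 = 48.28. Total P_a = 10.97+48.28 = 59.25 kN/m.

59.3 kN/m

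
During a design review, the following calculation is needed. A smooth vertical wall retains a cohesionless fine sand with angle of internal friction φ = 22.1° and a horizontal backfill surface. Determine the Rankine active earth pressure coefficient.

K_a = tan²(45° − φ/2) = tan²(33.95°) = 0.4533.

0.453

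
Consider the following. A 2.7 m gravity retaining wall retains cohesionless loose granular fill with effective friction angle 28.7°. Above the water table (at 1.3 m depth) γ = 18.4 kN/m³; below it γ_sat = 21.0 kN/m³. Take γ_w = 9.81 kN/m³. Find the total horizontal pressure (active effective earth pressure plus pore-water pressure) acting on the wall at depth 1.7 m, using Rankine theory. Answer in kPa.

K_a = (1 − sin φ)/(1 + sin φ) = 0.3511.
γ' = 21.0 − 9.81 = 11.19 kN/m³.
Effective vertical stress at 1.7 m: σ'_v = 18.4×1.3 + 11.19×0.400 = 28.40 kPa.
σ'_h = K_a σ'_v = 0.3511 × 28.40 = 9.971 kPa; u = γ_w × 0.400 = 3.924 kPa.
Total σ_h = 9.971 + 3.924 = 13.90 kPa.

13.9 kPa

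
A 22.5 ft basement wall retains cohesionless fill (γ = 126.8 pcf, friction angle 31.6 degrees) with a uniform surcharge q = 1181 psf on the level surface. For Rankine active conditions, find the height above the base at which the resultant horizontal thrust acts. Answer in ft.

9.20 ft

K_a = 0.3123.
Triangular part P₁ = ½K_aγH² = 10030 at H/3 = 7.500 ft; rectangular part P₂ = K_a q H = 8300 at H/2 = 11.25 ft.
ȳ = (P₁·7.500 + P₂·11.25)/(P₁+P₂) = 9.198 ft.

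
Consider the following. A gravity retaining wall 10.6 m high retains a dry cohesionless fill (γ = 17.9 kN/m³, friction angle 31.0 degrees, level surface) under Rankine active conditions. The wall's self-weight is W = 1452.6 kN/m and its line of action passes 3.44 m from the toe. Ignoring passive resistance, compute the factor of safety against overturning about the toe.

K_a = tan²(45° − 31.0°/2) = 0.3201.
P_a = ½K_aγH² = 0.5×0.3201×17.9×10.6² = 321.9 kN/m, acting at H/3 = 3.533 m above the base.
Overturning moment M_o = P_a × H/3 = 321.9 × 3.533 = 1137.
Resisting moment M_r = W × 3.44 = 1452.6 × 3.44 = 4997.
FS_overturning = M_r/M_o = 4997/1137 = 4.393.

4.39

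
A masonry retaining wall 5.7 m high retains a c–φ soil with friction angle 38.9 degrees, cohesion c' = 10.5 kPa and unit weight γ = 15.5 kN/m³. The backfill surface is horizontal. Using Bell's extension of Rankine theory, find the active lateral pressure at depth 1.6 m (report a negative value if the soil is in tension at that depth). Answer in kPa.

-4.37 kPa

K_a = (1 − sin φ)/(1 + sin φ) = 0.2285.
σ_a = K_a γ z − 2c√K_a = 0.2285×15.5×1.6 − 2×10.5×0.4780 = -4.371 kPa.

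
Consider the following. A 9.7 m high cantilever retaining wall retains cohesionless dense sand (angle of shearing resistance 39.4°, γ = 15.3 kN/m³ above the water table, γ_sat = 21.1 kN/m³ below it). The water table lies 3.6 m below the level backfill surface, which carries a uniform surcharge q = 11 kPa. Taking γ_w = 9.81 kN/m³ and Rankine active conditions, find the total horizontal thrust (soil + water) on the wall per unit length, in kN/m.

351 kN/m

K_a = tan²(45° − φ/2) = 0.2234.
γ' = 21.1 − 9.81 = 11.29 kN/m³. h₂ = H − d_w = 6.1 m.
σ'_h: at surface K_a·q = 2.458; at WT K_a(q+γd_w) = 14.77; at base K_a(q+γd_w+γ'h₂) = 30.15 kPa.
P₁ = ½(2.458+14.77)×3.6 = 31.00; P₂ = ½(14.77+30.15)×6.1 = 137.0; P_w = ½γ_w h₂² = 182.5.
Total = 31.00+137.0+182.5 = 350.5 kN/m.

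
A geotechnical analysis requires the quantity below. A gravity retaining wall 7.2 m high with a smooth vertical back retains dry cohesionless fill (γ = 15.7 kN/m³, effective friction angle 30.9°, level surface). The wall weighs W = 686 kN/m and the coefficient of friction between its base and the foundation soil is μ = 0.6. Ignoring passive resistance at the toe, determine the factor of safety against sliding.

3.15

K_a = tan²(45° − 30.9°/2) = 0.3214.
P_a = ½K_aγH² = 0.5×0.3214×15.7×7.2² = 130.8 kN/m, acting at H/3 = 2.400 m above the base.
FS_sliding = μW / P_a = 0.6×686 / 130.8 = 3.147.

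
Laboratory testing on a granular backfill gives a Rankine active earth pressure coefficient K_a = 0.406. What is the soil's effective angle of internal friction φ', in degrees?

25.0°

K_a = tan²(45° − φ/2) ⇒ 45° − φ/2 = arctan(√0.406) = 32.50°.
φ = 2(45° − 32.50°) = 24.99°.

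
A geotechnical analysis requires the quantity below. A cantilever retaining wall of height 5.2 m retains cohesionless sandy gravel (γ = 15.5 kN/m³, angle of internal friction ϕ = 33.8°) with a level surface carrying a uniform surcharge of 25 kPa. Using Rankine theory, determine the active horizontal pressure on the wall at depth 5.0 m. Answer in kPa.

K_a = (1 − sin φ)/(1 + sin φ) = 0.2851.
σ_v = γz + q = 15.5 × 5.0 + 25 = 102.5 kPa.
σ_h = K_a σ_v = 0.2851 × 102.5 = 29.22 kPa.

29.2 kPa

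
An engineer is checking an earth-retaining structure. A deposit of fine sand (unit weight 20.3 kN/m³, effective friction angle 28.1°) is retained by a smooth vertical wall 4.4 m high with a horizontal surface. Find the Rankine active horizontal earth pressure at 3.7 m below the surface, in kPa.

K_a = (1 − sin φ)/(1 + sin φ) = 0.3596.
σ_h = K_a γ z = 0.3596 × 20.3 × 3.7 = 27.01 kPa.

27.0 kPa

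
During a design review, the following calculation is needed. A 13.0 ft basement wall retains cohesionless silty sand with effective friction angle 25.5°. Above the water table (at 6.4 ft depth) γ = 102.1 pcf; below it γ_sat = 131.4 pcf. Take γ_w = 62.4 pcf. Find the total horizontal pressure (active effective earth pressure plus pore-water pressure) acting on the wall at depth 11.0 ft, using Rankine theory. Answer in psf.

674 psf

K_a = (1 − sin φ)/(1 + sin φ) = 0.3981.
γ' = 131.4 − 62.4 = 69.00 pcf.
Effective vertical stress at 11.0 ft: σ'_v = 102.1×6.4 + 69.00×4.60 = 970.8 psf.
σ'_h = K_a σ'_v = 0.3981 × 970.8 = 386.5 psf; u = γ_w × 4.60 = 287.0 psf.
Total σ_h = 386.5 + 287.0 = 673.5 psf.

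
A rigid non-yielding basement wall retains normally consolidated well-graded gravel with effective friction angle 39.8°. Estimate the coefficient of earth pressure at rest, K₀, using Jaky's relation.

0.360

K₀ = 1 − sin φ' = 1 − sin 39.8° = 0.3599.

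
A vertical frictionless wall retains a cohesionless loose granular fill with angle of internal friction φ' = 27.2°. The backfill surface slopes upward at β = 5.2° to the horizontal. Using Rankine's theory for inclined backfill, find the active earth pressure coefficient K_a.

K_a = cos β · (cos β − √(cos²β − cos²φ)) / (cos β + √(cos²β − cos²φ)).
cos β = 0.9959, cos φ = 0.8894, √(cos²β − cos²φ) = 0.4480.
K_a = 0.9959 × (0.9959 − 0.4480)/(0.9959 + 0.4480) = 0.3779.

0.378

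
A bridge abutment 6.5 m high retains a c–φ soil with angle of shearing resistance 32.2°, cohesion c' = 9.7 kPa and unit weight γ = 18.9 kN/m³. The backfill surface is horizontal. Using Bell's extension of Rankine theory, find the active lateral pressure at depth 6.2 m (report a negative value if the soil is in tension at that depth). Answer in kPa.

K_a = (1 − sin φ)/(1 + sin φ) = 0.3047.
σ_a = K_a γ z − 2c√K_a = 0.3047×18.9×6.2 − 2×9.7×0.5520 = 25.00 kPa.

25.0 kPa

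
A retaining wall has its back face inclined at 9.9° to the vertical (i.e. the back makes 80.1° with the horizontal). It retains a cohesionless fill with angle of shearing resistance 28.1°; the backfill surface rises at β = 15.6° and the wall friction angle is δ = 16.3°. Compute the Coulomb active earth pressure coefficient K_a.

0.520

K_a = sin²(α+φ) / [sin²α · sin(α−δ) · (1 + √{sin(φ+δ)sin(φ−β) / (sin(α−δ)sin(α+β))})²].
With α = 80.1°, φ = 28.1°, δ = 16.3°, β = 15.6°: K_a = 0.5200.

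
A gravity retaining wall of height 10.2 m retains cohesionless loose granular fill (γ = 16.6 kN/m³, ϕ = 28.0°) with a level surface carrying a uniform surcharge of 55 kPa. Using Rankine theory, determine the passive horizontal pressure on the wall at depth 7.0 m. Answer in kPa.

K_p = (1 + sin φ)/(1 − sin φ) = 2.770.
σ_v = γz + q = 16.6 × 7.0 + 55 = 171.2 kPa.
σ_h = K_p σ_v = 2.770 × 171.2 = 474.2 kPa.

474 kPa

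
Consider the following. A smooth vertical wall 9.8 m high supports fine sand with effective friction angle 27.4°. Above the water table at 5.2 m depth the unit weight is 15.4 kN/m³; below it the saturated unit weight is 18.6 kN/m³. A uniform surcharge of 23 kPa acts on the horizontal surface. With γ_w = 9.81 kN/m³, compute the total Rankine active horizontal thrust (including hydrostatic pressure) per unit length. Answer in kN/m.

435 kN/m

K_a = tan²(45° − φ/2) = 0.3697.
γ' = 18.6 − 9.81 = 8.790 kN/m³. h₂ = H − d_w = 4.6 m.
σ'_h: at surface K_a·q = 8.503; at WT K_a(q+γd_w) = 38.11; at base K_a(q+γd_w+γ'h₂) = 53.05 kPa.
P₁ = ½(8.503+38.11)×5.2 = 121.2; P₂ = ½(38.11+53.05)×4.6 = 209.7; P_w = ½γ_w h₂² = 103.8.
Total = 121.2+209.7+103.8 = 434.6 kN/m.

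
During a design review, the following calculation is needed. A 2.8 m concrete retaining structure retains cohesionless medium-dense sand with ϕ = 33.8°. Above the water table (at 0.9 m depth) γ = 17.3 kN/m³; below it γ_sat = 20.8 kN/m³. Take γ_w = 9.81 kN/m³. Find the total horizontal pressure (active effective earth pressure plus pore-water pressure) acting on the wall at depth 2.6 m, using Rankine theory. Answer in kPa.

K_a = (1 − sin φ)/(1 + sin φ) = 0.2851.
γ' = 20.8 − 9.81 = 10.99 kN/m³.
Effective vertical stress at 2.6 m: σ'_v = 17.3×0.9 + 10.99×1.70 = 34.25 kPa.
σ'_h = K_a σ'_v = 0.2851 × 34.25 = 9.766 kPa; u = γ_w × 1.70 = 16.68 kPa.
Total σ_h = 9.766 + 16.68 = 26.44 kPa.

26.4 kPa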